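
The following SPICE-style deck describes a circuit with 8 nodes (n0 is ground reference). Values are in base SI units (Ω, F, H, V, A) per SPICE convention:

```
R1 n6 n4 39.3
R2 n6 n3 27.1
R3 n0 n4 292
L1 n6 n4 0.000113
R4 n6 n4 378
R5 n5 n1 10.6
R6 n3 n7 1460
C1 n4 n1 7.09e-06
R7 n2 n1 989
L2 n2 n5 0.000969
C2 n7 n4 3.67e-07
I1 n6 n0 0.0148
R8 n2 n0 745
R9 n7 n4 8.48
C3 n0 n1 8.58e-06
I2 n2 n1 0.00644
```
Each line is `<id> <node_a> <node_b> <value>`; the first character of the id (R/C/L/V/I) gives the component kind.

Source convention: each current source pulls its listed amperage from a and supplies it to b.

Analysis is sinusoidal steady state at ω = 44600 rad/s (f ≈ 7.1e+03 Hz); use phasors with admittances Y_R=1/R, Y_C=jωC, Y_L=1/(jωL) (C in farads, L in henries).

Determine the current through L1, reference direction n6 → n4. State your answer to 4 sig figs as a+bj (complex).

-0.01450+0.002101j A

Element admittances at ω=44600 rad/s:
  Y(R1) = 0.02545+0.000j S between n6,n4
  Y(R2) = 0.03690+0.000j S between n6,n3
  Y(R3) = 0.003425+0.000j S between n0,n4
  Y(L1) = 0.000-0.1984j S between n6,n4
  Y(R4) = 0.002646+0.000j S between n6,n4
  Y(R5) = 0.09434+0.000j S between n5,n1
  Y(R6) = 0.0006849+0.000j S between n3,n7
  Y(C1) = 0.000+0.3162j S between n4,n1
  Y(R7) = 0.001011+0.000j S between n2,n1
  Y(L2) = 0.000-0.02314j S between n2,n5
  Y(C2) = 0.000+0.01637j S between n7,n4
  I1: injects 0.0148 A into n0 (from n6)
  Y(R8) = 0.001342+0.000j S between n2,n0
  Y(R9) = 0.1179+0.000j S between n7,n4
  Y(C3) = 0.000+0.3827j S between n0,n1
  I2: injects 0.00644 A into n1 (from n2)
Assemble and solve the 7×7 MNA system:
  V(n1)=2.634e-05+0.03835j  V(n2)=-0.09051-0.2247j  V(n3)=-0.01129+0.01341j  V(n4)=-0.0008958+0.08514j  V(n5)=-0.06598+0.04437j  V(n6)=-0.01148+0.01209j  V(n7)=-0.001011+0.08475j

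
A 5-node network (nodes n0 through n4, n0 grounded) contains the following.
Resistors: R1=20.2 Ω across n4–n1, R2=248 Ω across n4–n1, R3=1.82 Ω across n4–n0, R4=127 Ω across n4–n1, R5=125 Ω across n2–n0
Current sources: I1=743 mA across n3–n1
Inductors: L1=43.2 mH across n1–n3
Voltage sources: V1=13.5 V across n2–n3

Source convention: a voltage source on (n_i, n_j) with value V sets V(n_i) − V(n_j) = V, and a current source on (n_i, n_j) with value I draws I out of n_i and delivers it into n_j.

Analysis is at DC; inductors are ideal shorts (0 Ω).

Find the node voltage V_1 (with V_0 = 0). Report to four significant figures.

-1.708 V

Apply KCL at each of the 4 non-ground nodes and solve the resulting linear system.
Node n1: branches {R1, I1, R2, L1, R4} → V_1 = -1.708
Node n2: branches {R5, V1} → V_2 = 11.79
Node n3: branches {I1, L1, V1} → V_3 = -1.708
Node n4: branches {R1, R2, R3, R4} → V_4 = -0.1717
Source currents: i(L1)=0.8373, i(V1)=-0.09434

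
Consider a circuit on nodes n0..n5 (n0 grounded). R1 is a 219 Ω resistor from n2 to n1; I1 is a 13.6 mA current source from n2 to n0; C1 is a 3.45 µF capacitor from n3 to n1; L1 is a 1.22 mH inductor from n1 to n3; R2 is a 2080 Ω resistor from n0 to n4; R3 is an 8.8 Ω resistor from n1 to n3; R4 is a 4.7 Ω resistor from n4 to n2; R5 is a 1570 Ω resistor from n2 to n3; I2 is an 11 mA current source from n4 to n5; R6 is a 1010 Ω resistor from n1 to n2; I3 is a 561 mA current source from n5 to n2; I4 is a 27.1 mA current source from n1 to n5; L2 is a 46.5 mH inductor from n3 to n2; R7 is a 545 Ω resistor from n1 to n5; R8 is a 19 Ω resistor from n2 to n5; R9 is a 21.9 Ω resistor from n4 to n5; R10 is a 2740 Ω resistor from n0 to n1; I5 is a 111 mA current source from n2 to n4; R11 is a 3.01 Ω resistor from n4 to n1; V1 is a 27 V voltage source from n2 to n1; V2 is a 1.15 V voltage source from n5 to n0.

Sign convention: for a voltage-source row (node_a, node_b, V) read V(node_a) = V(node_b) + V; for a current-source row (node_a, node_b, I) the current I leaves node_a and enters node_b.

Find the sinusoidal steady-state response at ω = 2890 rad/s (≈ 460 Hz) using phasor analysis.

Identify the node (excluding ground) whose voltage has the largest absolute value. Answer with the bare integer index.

2

Apply KCL at each of the 5 non-ground nodes and solve the resulting linear system.
Node n1: branches {R1, C1, L1, R3, R6, I4, R7, R10, R11, V1} → V_1 = -12.91+0.000j
Node n2: branches {R1, I1, R4, R5, R6, I3, L2, R8, I5, V1} → V_2 = 14.09+0.000j
Node n3: branches {C1, L1, R3, R5, L2} → V_3 = -12.27-0.1969j
Node n4: branches {R2, R4, I2, R9, I5, R11} → V_4 = -1.925+0.000j
Node n5: branches {I2, I3, I4, R7, R8, R9, V2} → V_5 = 1.150+0.000j
Source currents: i(V1)=-3.821+0.1961j, i(V2)=-0.007963+0.000j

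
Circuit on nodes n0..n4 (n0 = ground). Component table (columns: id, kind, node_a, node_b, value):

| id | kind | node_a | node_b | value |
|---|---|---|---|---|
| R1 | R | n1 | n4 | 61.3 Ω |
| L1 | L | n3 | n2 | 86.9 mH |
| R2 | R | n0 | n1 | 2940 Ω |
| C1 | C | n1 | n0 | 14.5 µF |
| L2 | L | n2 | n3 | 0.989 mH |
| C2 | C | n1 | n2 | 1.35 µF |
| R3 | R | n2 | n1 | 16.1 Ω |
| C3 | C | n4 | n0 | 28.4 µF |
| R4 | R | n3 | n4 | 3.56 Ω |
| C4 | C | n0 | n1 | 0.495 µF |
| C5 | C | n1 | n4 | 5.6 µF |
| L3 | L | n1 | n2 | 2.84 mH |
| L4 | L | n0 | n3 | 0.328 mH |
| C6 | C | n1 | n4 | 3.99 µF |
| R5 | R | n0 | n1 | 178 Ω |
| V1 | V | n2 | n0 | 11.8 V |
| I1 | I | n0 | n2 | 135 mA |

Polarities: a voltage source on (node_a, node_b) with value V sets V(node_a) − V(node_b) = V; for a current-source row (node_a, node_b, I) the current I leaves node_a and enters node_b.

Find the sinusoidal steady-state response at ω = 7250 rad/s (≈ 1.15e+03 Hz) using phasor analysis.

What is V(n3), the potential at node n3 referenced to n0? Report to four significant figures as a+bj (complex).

Element admittances at ω=7250 rad/s:
  Y(R1) = 0.01631+0.000j S between n1,n4
  Y(L1) = 0.000-0.001587j S between n3,n2
  Y(R2) = 0.0003401+0.000j S between n0,n1
  Y(C1) = 0.000+0.1051j S between n1,n0
  Y(L2) = 0.000-0.1395j S between n2,n3
  Y(C2) = 0.000+0.009787j S between n1,n2
  Y(R3) = 0.06211+0.000j S between n2,n1
  Y(C3) = 0.000+0.2059j S between n4,n0
  Y(R4) = 0.2809+0.000j S between n3,n4
  Y(C4) = 0.000+0.003589j S between n0,n1
  Y(C5) = 0.000+0.04060j S between n1,n4
  Y(L3) = 0.000-0.04857j S between n1,n2
  Y(L4) = 0.000-0.4205j S between n0,n3
  Y(C6) = 0.000+0.02893j S between n1,n4
  Y(R5) = 0.005618+0.000j S between n0,n1
  V1: constraint V(n2)−V(n0) = 11.8
  I1: injects 0.135 A into n2 (from n0)
Assemble and solve the 5×5 MNA system:
  V(n1)=1.411-6.257j  V(n2)=11.80+0.000j  V(n3)=4.131-0.7906j  V(n4)=2.550-3.124j
  i(V1)=-0.8645+1.096j

4.131-0.7906j V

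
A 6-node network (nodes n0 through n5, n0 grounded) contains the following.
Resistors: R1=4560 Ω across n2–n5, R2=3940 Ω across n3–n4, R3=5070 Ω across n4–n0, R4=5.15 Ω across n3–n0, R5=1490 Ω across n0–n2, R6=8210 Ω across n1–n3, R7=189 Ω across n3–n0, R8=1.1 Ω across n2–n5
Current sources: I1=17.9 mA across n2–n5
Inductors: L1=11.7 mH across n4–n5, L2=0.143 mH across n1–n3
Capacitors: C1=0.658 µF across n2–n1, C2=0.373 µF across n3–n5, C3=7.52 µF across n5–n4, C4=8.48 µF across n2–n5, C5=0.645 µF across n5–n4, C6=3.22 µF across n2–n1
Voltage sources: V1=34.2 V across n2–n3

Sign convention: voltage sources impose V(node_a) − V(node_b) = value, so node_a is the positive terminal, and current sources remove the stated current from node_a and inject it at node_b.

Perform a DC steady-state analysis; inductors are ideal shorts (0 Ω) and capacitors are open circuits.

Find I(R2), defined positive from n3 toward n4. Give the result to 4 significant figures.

MNA unknowns: 5 node voltages V₁..V_5 plus 3 source currents (L1, L2, V1)
R1: Y=0.0002193 on G[2,5]
R2: Y=0.0002538 on G[3,4]
I1: z[2]−=0.0179, z[5]+=0.0179
L1: row V4−V5=0, i_L1 at 4,5
C1: Y=0.000 on G[2,1]
C2: Y=0.000 on G[3,5]
R3: Y=0.0001972 on G[4,0]
R4: Y=0.1942 on G[3,0]
R5: Y=0.0006711 on G[0,2]
R6: Y=0.0001218 on G[1,3]
C3: Y=0.000 on G[5,4]
L2: row V1−V3=0, i_L2 at 1,3
C4: Y=0.000 on G[2,5]
R7: Y=0.005291 on G[3,0]
C5: Y=0.000 on G[5,4]
R8: Y=0.9091 on G[2,5]
C6: Y=0.000 on G[2,1]
V1: row V2−V3=34.2, i_V1 at 2,3
solve → V1=-0.1482, V2=34.05, V3=-0.1482, V4=34.05, V5=34.05
aux → i_L1=-0.01540, i_L2=0.000, i_V1=-0.03825

-0.008681 A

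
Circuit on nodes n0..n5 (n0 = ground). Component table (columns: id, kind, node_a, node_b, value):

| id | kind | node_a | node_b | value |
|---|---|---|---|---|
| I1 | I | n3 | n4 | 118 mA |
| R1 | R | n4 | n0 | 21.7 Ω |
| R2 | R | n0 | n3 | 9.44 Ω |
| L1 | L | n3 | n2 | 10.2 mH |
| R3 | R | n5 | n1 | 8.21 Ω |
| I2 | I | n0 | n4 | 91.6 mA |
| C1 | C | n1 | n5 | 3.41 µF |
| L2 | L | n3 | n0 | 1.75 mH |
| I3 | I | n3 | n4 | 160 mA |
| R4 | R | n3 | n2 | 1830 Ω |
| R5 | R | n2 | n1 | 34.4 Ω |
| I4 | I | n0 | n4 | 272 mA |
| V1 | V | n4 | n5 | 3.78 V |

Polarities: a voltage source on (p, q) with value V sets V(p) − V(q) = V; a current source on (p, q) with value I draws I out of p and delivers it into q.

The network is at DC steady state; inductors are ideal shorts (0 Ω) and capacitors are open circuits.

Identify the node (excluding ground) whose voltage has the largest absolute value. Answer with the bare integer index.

4

Element admittances at DC:
  I1: injects 0.118 A into n4 (from n3)
  Y(R1) = 0.04608 S between n4,n0
  Y(R2) = 0.1059 S between n0,n3
  L1: short n3↔n2 (DC inductor)
  Y(R3) = 0.1218 S between n5,n1
  I2: injects 0.0916 A into n4 (from n0)
  Y(C1) = 0.000 S between n1,n5
  L2: short n3↔n0 (DC inductor)
  I3: injects 0.16 A into n4 (from n3)
  Y(R4) = 0.0005464 S between n3,n2
  Y(R5) = 0.02907 S between n2,n1
  I4: injects 0.272 A into n4 (from n0)
  V1: constraint V(n4)−V(n5) = 3.78
Assemble and solve the 8×8 MNA system:
  V(n1)=5.425  V(n2)=0.000  V(n3)=0.000  V(n4)=10.50  V(n5)=6.720
  i(L1)=-0.1577  i(L2)=-0.1203  i(V1)=0.1577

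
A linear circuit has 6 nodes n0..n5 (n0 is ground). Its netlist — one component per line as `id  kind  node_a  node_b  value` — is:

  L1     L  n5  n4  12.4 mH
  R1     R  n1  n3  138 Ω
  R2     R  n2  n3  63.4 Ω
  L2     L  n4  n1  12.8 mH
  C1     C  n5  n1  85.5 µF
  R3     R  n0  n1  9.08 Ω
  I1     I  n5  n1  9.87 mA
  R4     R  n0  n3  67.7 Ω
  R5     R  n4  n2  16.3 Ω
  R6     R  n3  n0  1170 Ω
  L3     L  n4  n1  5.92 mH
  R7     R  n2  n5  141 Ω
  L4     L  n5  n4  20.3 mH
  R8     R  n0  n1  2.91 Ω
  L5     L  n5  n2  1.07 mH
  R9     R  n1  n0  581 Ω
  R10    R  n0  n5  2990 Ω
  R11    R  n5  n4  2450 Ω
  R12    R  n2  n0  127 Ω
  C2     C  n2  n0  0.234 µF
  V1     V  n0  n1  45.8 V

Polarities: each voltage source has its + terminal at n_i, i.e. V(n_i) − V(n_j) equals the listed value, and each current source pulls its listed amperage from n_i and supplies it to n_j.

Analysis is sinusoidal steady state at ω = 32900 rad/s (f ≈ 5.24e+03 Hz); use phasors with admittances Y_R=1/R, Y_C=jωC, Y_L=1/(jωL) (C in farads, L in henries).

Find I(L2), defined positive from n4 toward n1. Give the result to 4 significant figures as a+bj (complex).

MNA unknowns: 5 node voltages V₁..V_5 plus 1 source current (V1)
L1: Y=0.000-0.002451j on G[5,4]
R1: Y=0.007246+0.000j on G[1,3]
R2: Y=0.01577+0.000j on G[2,3]
L2: Y=0.000-0.002375j on G[4,1]
C1: Y=0.000+2.813j on G[5,1]
R3: Y=0.1101+0.000j on G[0,1]
I1: z[5]−=0.00987, z[1]+=0.00987
R4: Y=0.01477+0.000j on G[0,3]
R5: Y=0.06135+0.000j on G[4,2]
R6: Y=0.0008547+0.000j on G[3,0]
L3: Y=0.000-0.005134j on G[4,1]
R7: Y=0.007092+0.000j on G[2,5]
L4: Y=0.000-0.001497j on G[5,4]
R8: Y=0.3436+0.000j on G[0,1]
L5: Y=0.000-0.02841j on G[5,2]
R9: Y=0.001721+0.000j on G[1,0]
R10: Y=0.0003344+0.000j on G[0,5]
R11: Y=0.0004082+0.000j on G[5,4]
R12: Y=0.007874+0.000j on G[2,0]
C2: Y=0.000+0.007699j on G[2,0]
V1: row V0−V1=45.8, i_V1 at 0,1
solve → V1=-45.80+0.000j, V2=-42.20+17.37j, V3=-25.81+7.091j, V4=-45.45+17.32j, V5=-45.79-0.2133j
aux → i_V1=-21.75-0.07734j

0.04113-0.0008329j A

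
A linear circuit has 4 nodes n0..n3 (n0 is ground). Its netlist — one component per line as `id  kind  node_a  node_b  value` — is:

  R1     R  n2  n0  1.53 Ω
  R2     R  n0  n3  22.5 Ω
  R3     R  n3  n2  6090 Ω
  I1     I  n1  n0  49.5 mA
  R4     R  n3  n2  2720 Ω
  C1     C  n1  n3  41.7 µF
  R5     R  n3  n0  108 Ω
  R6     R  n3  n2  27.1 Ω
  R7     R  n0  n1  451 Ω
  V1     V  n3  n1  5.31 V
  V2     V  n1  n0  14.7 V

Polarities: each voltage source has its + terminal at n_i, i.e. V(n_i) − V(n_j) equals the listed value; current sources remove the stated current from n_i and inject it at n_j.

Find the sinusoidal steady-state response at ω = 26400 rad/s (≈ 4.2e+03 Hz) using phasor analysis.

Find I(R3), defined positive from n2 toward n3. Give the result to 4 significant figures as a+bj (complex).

-0.003108+0.000j A

Apply KCL at each of the 3 non-ground nodes and solve the resulting linear system.
Node n1: branches {I1, C1, R7, V1, V2} → V_1 = 14.70+0.000j
Node n2: branches {R1, R3, R4, R6} → V_2 = 1.084+0.000j
Node n3: branches {R2, R3, R4, C1, R5, R6, V1} → V_3 = 20.01+0.000j
Source currents: i(V1)=-1.783-5.846j, i(V2)=-1.865+0.000j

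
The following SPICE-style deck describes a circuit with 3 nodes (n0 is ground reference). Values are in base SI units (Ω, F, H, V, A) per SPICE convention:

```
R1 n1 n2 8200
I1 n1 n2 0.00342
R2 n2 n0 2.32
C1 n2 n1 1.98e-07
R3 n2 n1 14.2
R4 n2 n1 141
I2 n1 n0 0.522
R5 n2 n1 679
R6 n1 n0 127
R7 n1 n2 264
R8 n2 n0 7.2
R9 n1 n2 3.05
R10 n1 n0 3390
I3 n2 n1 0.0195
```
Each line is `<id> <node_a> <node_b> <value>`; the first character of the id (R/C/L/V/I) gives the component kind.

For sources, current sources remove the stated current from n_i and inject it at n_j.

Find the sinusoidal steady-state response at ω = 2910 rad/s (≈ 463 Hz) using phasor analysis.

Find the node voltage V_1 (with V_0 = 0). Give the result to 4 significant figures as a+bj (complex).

MNA unknowns: 2 node voltages V₁..V_2
R1: Y=0.0001220+0.000j on G[1,2]
I1: z[1]−=0.00342, z[2]+=0.00342
R2: Y=0.4310+0.000j on G[2,0]
C1: Y=0.000+0.0005762j on G[2,1]
R3: Y=0.07042+0.000j on G[2,1]
R4: Y=0.007092+0.000j on G[2,1]
I2: z[1]−=0.522, z[0]+=0.522
R5: Y=0.001473+0.000j on G[2,1]
R6: Y=0.007874+0.000j on G[1,0]
R7: Y=0.003788+0.000j on G[1,2]
R8: Y=0.1389+0.000j on G[2,0]
R9: Y=0.3279+0.000j on G[1,2]
R10: Y=0.0002950+0.000j on G[1,0]
I3: z[2]−=0.0195, z[1]+=0.0195
solve → V1=-2.077+0.001614j, V2=-0.8861-2.314e-05j

-2.077+0.001614j V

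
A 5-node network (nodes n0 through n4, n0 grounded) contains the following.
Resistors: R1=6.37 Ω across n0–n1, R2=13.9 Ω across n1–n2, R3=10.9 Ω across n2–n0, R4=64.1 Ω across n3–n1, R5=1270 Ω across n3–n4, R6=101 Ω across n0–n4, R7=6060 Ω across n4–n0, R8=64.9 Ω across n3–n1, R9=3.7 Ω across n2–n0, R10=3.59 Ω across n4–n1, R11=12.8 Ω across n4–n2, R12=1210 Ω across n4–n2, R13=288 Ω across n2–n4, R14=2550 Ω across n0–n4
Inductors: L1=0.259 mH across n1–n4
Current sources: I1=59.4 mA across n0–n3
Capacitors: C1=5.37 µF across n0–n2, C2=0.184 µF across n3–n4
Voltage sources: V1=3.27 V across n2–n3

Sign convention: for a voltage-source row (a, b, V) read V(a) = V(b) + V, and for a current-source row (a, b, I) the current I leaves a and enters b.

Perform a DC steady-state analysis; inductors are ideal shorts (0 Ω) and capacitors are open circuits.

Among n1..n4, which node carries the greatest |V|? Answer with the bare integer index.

3

Apply KCL at each of the 4 non-ground nodes and solve the resulting linear system.
Node n1: branches {R1, R2, L1, R4, R8, R10} → V_1 = -0.1670
Node n2: branches {R2, R3, R9, C1, R11, R12, R13, V1} → V_2 = 0.2413
Node n3: branches {R4, I1, R5, R8, C2, V1} → V_3 = -3.029
Node n4: branches {L1, R5, R6, R7, R10, R11, R12, R13, R14, C2} → V_4 = -0.1670
Source currents: i(L1)=-0.03315, i(V1)=-0.1504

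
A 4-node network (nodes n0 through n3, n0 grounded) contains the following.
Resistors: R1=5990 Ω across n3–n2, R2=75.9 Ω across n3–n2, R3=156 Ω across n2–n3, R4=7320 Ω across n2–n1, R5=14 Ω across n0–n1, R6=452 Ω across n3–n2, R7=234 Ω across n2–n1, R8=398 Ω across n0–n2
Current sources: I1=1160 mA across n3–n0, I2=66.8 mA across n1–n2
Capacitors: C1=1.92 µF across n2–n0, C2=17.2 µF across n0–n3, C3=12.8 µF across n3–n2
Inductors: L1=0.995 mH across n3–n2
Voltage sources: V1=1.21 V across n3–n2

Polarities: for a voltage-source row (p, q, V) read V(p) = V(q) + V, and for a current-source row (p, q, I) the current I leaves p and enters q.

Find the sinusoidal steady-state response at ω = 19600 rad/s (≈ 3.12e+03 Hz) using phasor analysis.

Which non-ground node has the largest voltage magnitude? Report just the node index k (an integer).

Apply KCL at each of the 3 non-ground nodes and solve the resulting linear system.
Node n1: branches {I2, R4, R5, R7} → V_1 = -0.9471+0.1691j
Node n2: branches {R1, R2, R3, I2, R4, C1, L1, R6, R7, R8, C3, V1} → V_2 = -1.140+2.907j
Node n3: branches {R1, I1, R2, R3, L1, R6, C2, C3, V1} → V_3 = 0.06979+2.907j
Source currents: i(V1)=-0.2065-0.2650j

2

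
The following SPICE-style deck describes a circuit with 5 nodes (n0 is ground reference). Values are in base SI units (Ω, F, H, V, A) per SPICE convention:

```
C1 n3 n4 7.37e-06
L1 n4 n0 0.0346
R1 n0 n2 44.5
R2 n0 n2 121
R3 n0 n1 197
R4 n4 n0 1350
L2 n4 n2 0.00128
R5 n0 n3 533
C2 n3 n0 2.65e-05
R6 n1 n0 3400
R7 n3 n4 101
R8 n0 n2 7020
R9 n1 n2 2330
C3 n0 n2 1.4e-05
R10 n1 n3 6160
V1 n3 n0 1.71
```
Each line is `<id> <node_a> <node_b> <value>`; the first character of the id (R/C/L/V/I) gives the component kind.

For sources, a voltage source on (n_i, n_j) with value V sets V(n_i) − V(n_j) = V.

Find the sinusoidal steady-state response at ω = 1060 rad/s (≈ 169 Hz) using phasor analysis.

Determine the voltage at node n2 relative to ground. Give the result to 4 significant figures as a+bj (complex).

Apply KCL at each of the 4 non-ground nodes and solve the resulting linear system.
Node n1: branches {R3, R6, R9, R10} → V_1 = 0.07304+0.02496j
Node n2: branches {R1, R2, L2, R8, R9, C3} → V_2 = 0.3678+0.3467j
Node n3: branches {C1, R5, C2, R7, R10, V1} → V_3 = 1.710+0.000j
Node n4: branches {C1, L1, R4, L2, R7} → V_4 = 0.3457+0.3553j
Source currents: i(V1)=-0.01976-0.05517j

0.3678+0.3467j V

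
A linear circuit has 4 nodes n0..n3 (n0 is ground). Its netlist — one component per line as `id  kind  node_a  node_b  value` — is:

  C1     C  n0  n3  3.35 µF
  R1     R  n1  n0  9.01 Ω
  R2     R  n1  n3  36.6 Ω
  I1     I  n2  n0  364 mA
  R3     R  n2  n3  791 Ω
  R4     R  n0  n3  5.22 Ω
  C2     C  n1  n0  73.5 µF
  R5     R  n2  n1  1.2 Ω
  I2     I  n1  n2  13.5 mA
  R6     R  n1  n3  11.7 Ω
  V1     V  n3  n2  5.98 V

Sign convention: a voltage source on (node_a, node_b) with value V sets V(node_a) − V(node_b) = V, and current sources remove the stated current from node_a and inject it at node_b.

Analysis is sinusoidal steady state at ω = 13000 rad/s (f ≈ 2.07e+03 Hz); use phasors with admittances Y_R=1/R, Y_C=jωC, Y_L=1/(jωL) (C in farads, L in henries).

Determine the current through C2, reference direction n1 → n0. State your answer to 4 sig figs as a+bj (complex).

-0.9995-0.4181j A

Element admittances at ω=13000 rad/s:
  Y(C1) = 0.000+0.04355j S between n0,n3
  Y(R1) = 0.1110+0.000j S between n1,n0
  Y(R2) = 0.02732+0.000j S between n1,n3
  I1: injects 0.364 A into n0 (from n2)
  Y(R3) = 0.001264+0.000j S between n2,n3
  Y(R4) = 0.1916+0.000j S between n0,n3
  Y(C2) = 0.000+0.9555j S between n1,n0
  Y(R5) = 0.8333+0.000j S between n2,n1
  I2: injects 0.0135 A into n2 (from n1)
  Y(R6) = 0.08547+0.000j S between n1,n3
  V1: constraint V(n3)−V(n2) = 5.98
Assemble and solve the 4×4 MNA system:
  V(n1)=-0.4375+1.046j  V(n2)=-2.244+0.7269j  V(n3)=3.736+0.7269j
  i(V1)=-1.162-0.2660j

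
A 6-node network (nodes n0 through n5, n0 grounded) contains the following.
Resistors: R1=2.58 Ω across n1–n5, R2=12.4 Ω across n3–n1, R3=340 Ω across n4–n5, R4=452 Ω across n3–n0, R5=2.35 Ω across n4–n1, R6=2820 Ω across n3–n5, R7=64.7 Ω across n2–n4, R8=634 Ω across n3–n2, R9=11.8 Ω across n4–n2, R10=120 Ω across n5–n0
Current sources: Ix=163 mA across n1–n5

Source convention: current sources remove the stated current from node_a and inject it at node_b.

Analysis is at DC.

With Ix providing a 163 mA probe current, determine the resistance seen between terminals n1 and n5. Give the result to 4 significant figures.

R_eq = 2.547 Ω

MNA unknowns: 5 node voltages V₁..V_5
R1: Y=0.3876 on G[1,5]
R2: Y=0.08065 on G[3,1]
R3: Y=0.002941 on G[4,5]
R4: Y=0.002212 on G[3,0]
R5: Y=0.4255 on G[4,1]
R6: Y=0.0003546 on G[3,5]
R7: Y=0.01546 on G[2,4]
R8: Y=0.001577 on G[3,2]
R9: Y=0.08475 on G[4,2]
R10: Y=0.008333 on G[5,0]
Ix: z[1]−=0.163, z[5]+=0.163
solve → V1=-0.3303, V2=-0.3273, V3=-0.3199, V4=-0.3274, V5=0.08492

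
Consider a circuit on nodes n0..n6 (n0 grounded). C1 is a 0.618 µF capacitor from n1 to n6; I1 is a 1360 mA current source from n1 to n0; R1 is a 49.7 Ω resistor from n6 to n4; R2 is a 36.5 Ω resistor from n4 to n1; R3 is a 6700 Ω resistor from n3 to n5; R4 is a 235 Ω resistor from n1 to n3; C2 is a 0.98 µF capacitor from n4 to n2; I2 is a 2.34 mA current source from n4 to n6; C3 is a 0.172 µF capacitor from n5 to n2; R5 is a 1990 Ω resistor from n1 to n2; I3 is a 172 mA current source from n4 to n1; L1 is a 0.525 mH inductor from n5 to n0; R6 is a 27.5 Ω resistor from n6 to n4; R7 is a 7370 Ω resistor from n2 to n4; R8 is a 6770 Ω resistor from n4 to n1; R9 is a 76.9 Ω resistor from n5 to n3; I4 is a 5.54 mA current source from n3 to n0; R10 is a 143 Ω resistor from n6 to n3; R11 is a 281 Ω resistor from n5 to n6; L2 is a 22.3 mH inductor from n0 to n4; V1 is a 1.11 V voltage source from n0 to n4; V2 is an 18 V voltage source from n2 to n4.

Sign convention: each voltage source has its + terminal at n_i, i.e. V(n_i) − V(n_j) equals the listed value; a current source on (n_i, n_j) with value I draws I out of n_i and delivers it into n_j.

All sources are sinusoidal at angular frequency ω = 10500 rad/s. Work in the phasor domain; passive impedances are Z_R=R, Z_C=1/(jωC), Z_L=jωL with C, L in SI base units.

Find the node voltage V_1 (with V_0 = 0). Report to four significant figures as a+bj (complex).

-36.41+6.770j V

MNA unknowns: 6 node voltages V₁..V_6 plus 2 source currents (V1, V2)
C1: Y=0.000+0.006489j on G[1,6]
I1: z[1]−=1.36, z[0]+=1.36
R1: Y=0.02012+0.000j on G[6,4]
R2: Y=0.02740+0.000j on G[4,1]
R3: Y=0.0001493+0.000j on G[3,5]
R4: Y=0.004255+0.000j on G[1,3]
C2: Y=0.000+0.01029j on G[4,2]
I2: z[4]−=0.00234, z[6]+=0.00234
C3: Y=0.000+0.001806j on G[5,2]
R5: Y=0.0005025+0.000j on G[1,2]
I3: z[4]−=0.172, z[1]+=0.172
L1: Y=0.000-0.1814j on G[5,0]
R6: Y=0.03636+0.000j on G[6,4]
R7: Y=0.0001357+0.000j on G[2,4]
R8: Y=0.0001477+0.000j on G[4,1]
R9: Y=0.01300+0.000j on G[5,3]
I4: z[3]−=0.00554, z[0]+=0.00554
R10: Y=0.006993+0.000j on G[6,3]
R11: Y=0.003559+0.000j on G[5,6]
L2: Y=0.000-0.004271j on G[0,4]
V1: row V0−V4=1.11, i_V1 at 0,4
V2: row V2−V4=18, i_V2 at 2,4
solve → V1=-36.41+6.770j, V2=16.89+0.000j, V3=-7.421-0.08073j, V4=-1.110+0.000j, V5=-0.1526-0.5820j, V6=-2.658-3.307j
aux → i_V1=1.260+0.03242j, i_V2=-0.02818-0.2126j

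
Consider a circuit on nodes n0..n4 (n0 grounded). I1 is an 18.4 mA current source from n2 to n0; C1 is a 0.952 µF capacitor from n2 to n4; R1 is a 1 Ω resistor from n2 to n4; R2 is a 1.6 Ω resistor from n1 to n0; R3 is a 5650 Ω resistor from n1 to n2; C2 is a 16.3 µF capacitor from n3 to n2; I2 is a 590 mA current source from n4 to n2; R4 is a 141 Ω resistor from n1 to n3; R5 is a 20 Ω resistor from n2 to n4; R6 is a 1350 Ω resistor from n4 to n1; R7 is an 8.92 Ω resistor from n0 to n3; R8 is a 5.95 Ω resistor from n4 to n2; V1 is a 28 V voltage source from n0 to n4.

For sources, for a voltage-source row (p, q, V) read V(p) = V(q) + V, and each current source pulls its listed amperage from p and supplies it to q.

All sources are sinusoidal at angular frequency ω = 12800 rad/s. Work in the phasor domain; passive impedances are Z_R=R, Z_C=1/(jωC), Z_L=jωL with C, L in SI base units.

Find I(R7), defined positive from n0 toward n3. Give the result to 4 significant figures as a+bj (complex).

2.211+1.152j A

Apply KCL at each of the 4 non-ground nodes and solve the resulting linear system.
Node n1: branches {R2, R3, R4, R6} → V_1 = -0.2609-0.1149j
Node n2: branches {I1, C1, R1, R3, C2, I2, R5, R8} → V_2 = -25.59+0.9808j
Node n3: branches {C2, R4, R7} → V_3 = -19.72-10.28j
Node n4: branches {C1, R1, I2, R5, R6, R8, V1} → V_4 = -28.00+0.000j
Source currents: i(V1)=-2.356-1.224j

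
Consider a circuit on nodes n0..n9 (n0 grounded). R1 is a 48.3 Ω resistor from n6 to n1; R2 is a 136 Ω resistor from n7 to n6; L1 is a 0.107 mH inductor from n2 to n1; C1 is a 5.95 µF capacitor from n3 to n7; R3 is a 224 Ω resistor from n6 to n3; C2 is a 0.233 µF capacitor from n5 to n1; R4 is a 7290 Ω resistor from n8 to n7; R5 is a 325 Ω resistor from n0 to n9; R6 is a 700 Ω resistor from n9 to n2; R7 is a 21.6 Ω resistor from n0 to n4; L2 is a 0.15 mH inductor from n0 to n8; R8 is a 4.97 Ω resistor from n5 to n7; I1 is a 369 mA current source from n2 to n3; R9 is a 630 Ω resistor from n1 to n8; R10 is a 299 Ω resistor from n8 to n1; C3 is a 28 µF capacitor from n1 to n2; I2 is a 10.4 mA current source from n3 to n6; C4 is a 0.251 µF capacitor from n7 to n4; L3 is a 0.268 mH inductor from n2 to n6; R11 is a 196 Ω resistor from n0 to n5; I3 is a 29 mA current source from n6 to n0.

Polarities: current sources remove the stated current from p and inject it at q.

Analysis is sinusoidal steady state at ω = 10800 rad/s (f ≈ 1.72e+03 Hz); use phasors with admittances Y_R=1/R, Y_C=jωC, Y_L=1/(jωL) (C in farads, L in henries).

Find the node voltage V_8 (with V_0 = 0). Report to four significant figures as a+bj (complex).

0.004655-0.1190j V

MNA unknowns: 9 node voltages V₁..V_9
R1: Y=0.02070+0.000j on G[6,1]
R2: Y=0.007353+0.000j on G[7,6]
L1: Y=0.000-0.8654j on G[2,1]
C1: Y=0.000+0.06426j on G[3,7]
R3: Y=0.004464+0.000j on G[6,3]
C2: Y=0.000+0.002516j on G[5,1]
R4: Y=0.0001372+0.000j on G[8,7]
R5: Y=0.003077+0.000j on G[0,9]
R6: Y=0.001429+0.000j on G[9,2]
R7: Y=0.04630+0.000j on G[0,4]
L2: Y=0.000-0.6173j on G[0,8]
R8: Y=0.2012+0.000j on G[5,7]
I1: z[2]−=0.369, z[3]+=0.369
R9: Y=0.001587+0.000j on G[1,8]
R10: Y=0.003344+0.000j on G[8,1]
C3: Y=0.000+0.3024j on G[1,2]
I2: z[3]−=0.0104, z[6]+=0.0104
C4: Y=0.000+0.002711j on G[7,4]
L3: Y=0.000-0.3455j on G[2,6]
R11: Y=0.005102+0.000j on G[0,5]
I3: z[6]−=0.029, z[0]+=0.029
solve → V1=-15.16-0.5942j, V2=-15.02-0.7562j, V3=10.01-7.839j, V4=0.2647+0.5387j, V5=9.187-4.180j, V6=-14.80+0.005480j, V7=9.464-3.982j, V8=0.004655-0.1190j, V9=-4.763-0.2398j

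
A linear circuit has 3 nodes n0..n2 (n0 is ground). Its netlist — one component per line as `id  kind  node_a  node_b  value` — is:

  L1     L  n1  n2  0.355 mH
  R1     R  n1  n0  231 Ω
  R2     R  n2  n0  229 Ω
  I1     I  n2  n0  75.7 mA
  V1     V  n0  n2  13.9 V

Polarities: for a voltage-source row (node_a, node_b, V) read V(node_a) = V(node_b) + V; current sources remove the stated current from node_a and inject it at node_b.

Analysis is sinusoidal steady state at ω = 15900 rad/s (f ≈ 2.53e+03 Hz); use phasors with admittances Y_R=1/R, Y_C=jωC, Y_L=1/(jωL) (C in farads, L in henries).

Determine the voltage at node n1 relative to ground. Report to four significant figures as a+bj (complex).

-13.89+0.3394j V

MNA unknowns: 2 node voltages V₁..V_2 plus 1 source current (V1)
L1: Y=0.000-0.1772j on G[1,2]
R1: Y=0.004329+0.000j on G[1,0]
R2: Y=0.004367+0.000j on G[2,0]
I1: z[2]−=0.0757, z[0]+=0.0757
V1: row V0−V2=13.9, i_V1 at 0,2
solve → V1=-13.89+0.3394j, V2=-13.90+0.000j
aux → i_V1=-0.04514+0.001469j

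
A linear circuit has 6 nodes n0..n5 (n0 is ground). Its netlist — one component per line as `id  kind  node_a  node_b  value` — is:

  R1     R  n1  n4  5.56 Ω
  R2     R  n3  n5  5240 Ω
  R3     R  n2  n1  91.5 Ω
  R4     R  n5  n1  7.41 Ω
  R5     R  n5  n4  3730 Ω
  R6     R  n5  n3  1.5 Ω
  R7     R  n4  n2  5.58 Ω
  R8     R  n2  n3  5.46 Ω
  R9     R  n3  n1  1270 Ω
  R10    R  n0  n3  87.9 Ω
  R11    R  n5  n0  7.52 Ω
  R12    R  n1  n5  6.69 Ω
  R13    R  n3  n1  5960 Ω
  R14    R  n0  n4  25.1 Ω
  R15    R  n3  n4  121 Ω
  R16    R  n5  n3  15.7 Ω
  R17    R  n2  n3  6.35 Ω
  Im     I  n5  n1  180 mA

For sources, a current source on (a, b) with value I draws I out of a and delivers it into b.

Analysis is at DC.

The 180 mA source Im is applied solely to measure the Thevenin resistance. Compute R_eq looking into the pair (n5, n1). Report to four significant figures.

R_eq = 2.708 Ω

Apply KCL at each of the 5 non-ground nodes and solve the resulting linear system.
Node n1: branches {R1, R3, R4, R9, R12, R13, Im} → V_1 = 0.4238
Node n2: branches {R3, R7, R8, R17} → V_2 = 0.07023
Node n3: branches {R2, R6, R8, R9, R10, R13, R15, R16, R17} → V_3 = -0.01862
Node n4: branches {R1, R5, R7, R14, R15} → V_4 = 0.2175
Node n5: branches {R2, R4, R5, R6, R11, R12, R16, Im} → V_5 = -0.06358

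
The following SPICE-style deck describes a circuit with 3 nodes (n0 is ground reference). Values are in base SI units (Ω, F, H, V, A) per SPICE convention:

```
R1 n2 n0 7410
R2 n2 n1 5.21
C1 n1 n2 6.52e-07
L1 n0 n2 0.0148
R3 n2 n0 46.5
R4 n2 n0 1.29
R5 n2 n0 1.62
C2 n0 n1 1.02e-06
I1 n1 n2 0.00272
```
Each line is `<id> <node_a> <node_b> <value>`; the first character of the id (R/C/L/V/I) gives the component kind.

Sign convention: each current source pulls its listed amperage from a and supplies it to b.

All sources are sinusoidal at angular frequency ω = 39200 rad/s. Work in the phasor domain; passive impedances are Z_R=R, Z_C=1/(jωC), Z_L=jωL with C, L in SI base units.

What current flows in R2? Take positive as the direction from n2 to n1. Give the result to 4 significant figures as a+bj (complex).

0.002425-0.0008228j A

MNA unknowns: 2 node voltages V₁..V_2
R1: Y=0.0001350+0.000j on G[2,0]
R2: Y=0.1919+0.000j on G[2,1]
C1: Y=0.000+0.02556j on G[1,2]
L1: Y=0.000-0.001724j on G[0,2]
R3: Y=0.02151+0.000j on G[2,0]
R4: Y=0.7752+0.000j on G[2,0]
R5: Y=0.6173+0.000j on G[2,0]
C2: Y=0.000+0.03998j on G[0,1]
I1: z[1]−=0.00272, z[2]+=0.00272
solve → V1=-0.01250+0.004641j, V2=0.0001308+0.0003537j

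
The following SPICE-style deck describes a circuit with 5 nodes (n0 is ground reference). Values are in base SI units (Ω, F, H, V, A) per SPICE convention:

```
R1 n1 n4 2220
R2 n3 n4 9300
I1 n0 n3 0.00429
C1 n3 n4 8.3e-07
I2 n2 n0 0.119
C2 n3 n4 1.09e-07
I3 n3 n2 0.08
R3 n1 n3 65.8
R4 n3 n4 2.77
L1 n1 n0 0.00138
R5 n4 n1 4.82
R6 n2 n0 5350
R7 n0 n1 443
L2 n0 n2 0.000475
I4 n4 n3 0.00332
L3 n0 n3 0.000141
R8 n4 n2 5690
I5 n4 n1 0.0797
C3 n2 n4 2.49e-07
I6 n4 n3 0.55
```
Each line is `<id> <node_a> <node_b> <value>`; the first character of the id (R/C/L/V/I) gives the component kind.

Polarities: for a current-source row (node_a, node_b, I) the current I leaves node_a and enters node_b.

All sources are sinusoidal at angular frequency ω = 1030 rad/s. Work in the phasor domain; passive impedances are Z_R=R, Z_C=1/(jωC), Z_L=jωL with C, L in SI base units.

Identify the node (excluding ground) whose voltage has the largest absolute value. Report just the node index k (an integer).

4

MNA unknowns: 4 node voltages V₁..V_4
R1: Y=0.0004505+0.000j on G[1,4]
R2: Y=0.0001075+0.000j on G[3,4]
I1: z[0]−=0.00429, z[3]+=0.00429
C1: Y=0.000+0.0008549j on G[3,4]
I2: z[2]−=0.119, z[0]+=0.119
C2: Y=0.000+0.0001123j on G[3,4]
I3: z[3]−=0.08, z[2]+=0.08
R3: Y=0.01520+0.000j on G[1,3]
R4: Y=0.3610+0.000j on G[3,4]
L1: Y=0.000-0.7035j on G[1,0]
R5: Y=0.2075+0.000j on G[4,1]
R6: Y=0.0001869+0.000j on G[2,0]
R7: Y=0.002257+0.000j on G[0,1]
L2: Y=0.000-2.044j on G[0,2]
I4: z[4]−=0.00332, z[3]+=0.00332
L3: Y=0.000-6.886j on G[0,3]
R8: Y=0.0001757+0.000j on G[4,2]
I5: z[4]−=0.0797, z[1]+=0.0797
C3: Y=0.000+0.0002565j on G[2,4]
I6: z[4]−=0.55, z[3]+=0.55
solve → V1=-0.04626-0.2046j, V2=0.0001436-0.01917j, V3=0.004616+0.009955j, V4=-1.126-0.06601j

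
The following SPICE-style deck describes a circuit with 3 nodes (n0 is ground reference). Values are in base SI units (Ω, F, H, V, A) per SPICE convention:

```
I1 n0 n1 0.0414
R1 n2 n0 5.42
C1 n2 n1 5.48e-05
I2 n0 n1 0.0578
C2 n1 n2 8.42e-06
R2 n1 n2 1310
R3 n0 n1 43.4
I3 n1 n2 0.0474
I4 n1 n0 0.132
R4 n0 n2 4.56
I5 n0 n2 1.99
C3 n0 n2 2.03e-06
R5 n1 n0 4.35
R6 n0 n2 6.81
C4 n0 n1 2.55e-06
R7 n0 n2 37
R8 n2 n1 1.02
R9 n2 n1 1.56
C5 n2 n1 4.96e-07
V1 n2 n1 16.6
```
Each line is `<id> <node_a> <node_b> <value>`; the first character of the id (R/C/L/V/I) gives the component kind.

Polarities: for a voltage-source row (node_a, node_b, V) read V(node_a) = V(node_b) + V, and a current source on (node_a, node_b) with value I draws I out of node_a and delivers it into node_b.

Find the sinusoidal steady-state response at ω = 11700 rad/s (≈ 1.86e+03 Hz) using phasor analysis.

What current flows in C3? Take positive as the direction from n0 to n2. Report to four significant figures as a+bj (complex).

MNA unknowns: 2 node voltages V₁..V_2 plus 1 source current (V1)
I1: z[0]−=0.0414, z[1]+=0.0414
R1: Y=0.1845+0.000j on G[2,0]
C1: Y=0.000+0.6412j on G[2,1]
I2: z[0]−=0.0578, z[1]+=0.0578
C2: Y=0.000+0.09851j on G[1,2]
R2: Y=0.0007634+0.000j on G[1,2]
R3: Y=0.02304+0.000j on G[0,1]
I3: z[1]−=0.0474, z[2]+=0.0474
I4: z[1]−=0.132, z[0]+=0.132
R4: Y=0.2193+0.000j on G[0,2]
I5: z[0]−=1.99, z[2]+=1.99
C3: Y=0.000+0.02375j on G[0,2]
R5: Y=0.2299+0.000j on G[1,0]
R6: Y=0.1468+0.000j on G[0,2]
C4: Y=0.000+0.02984j on G[0,1]
R7: Y=0.02703+0.000j on G[0,2]
R8: Y=0.9804+0.000j on G[2,1]
R9: Y=0.6410+0.000j on G[2,1]
C5: Y=0.000+0.005803j on G[2,1]
V1: row V2−V1=16.6, i_V1 at 2,1
solve → V1=-9.181+0.1176j, V2=7.419+0.1176j
aux → i_V1=-29.17-12.62j

0.002794-0.1762j A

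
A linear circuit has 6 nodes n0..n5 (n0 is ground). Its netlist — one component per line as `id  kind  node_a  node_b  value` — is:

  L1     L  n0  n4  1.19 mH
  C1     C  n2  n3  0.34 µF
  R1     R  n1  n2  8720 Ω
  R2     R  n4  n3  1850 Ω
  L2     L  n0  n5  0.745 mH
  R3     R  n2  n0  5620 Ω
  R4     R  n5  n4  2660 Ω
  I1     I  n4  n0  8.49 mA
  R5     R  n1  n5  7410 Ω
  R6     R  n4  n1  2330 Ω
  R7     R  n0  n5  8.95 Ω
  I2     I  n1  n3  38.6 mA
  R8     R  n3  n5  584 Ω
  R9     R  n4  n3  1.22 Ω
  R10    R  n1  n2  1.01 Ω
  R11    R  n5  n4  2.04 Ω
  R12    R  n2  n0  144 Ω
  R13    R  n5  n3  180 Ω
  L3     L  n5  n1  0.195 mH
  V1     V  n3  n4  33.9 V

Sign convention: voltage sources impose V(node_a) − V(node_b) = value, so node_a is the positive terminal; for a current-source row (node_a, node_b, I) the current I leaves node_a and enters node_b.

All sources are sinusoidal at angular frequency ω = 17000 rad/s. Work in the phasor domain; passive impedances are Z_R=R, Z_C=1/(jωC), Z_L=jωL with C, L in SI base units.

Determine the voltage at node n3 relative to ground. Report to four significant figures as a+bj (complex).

33.65-0.4288j V

Apply KCL at each of the 5 non-ground nodes and solve the resulting linear system.
Node n1: branches {R1, R5, R6, I2, R10, L3} → V_1 = -0.5010-0.1139j
Node n2: branches {C1, R1, R3, R10, R12} → V_2 = -0.4944+0.08485j
Node n3: branches {C1, R2, I2, R8, R9, R13, V1} → V_3 = 33.65-0.4288j
Node n4: branches {L1, R2, R4, I1, R6, R9, R11, V1} → V_4 = -0.2471-0.4288j
Node n5: branches {L2, R4, R5, R7, R8, R11, R13, L3} → V_5 = 0.1509-0.008068j
Source currents: i(V1)=-28.01-0.1943j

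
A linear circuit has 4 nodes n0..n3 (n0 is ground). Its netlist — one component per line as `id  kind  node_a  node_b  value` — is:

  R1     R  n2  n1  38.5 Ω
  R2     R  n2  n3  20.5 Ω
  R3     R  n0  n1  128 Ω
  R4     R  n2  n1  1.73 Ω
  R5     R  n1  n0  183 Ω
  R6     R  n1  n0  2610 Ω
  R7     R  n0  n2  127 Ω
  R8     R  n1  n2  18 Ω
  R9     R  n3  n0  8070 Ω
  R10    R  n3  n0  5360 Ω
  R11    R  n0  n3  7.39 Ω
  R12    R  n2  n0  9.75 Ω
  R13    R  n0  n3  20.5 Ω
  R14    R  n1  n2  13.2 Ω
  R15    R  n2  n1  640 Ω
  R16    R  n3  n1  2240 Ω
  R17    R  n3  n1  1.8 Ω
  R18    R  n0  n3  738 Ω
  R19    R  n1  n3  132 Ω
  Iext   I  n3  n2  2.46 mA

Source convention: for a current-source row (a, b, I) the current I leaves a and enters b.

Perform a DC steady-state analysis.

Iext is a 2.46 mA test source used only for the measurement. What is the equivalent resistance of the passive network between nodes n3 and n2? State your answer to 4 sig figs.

MNA unknowns: 3 node voltages V₁..V_3
R1: Y=0.02597 on G[2,1]
R2: Y=0.04878 on G[2,3]
R3: Y=0.007812 on G[0,1]
R4: Y=0.5780 on G[2,1]
R5: Y=0.005464 on G[1,0]
R6: Y=0.0003831 on G[1,0]
R7: Y=0.007874 on G[0,2]
R8: Y=0.05556 on G[1,2]
R9: Y=0.0001239 on G[3,0]
R10: Y=0.0001866 on G[3,0]
R11: Y=0.1353 on G[0,3]
R12: Y=0.1026 on G[2,0]
R13: Y=0.04878 on G[0,3]
R14: Y=0.07576 on G[1,2]
R15: Y=0.001563 on G[2,1]
R16: Y=0.0004464 on G[3,1]
R17: Y=0.5556 on G[3,1]
R18: Y=0.001355 on G[0,3]
R19: Y=0.007576 on G[1,3]
Iext: z[3]−=0.00246, z[2]+=0.00246
solve → V1=0.001030, V2=0.003476, V3=-0.002142

R_eq = 2.284 Ω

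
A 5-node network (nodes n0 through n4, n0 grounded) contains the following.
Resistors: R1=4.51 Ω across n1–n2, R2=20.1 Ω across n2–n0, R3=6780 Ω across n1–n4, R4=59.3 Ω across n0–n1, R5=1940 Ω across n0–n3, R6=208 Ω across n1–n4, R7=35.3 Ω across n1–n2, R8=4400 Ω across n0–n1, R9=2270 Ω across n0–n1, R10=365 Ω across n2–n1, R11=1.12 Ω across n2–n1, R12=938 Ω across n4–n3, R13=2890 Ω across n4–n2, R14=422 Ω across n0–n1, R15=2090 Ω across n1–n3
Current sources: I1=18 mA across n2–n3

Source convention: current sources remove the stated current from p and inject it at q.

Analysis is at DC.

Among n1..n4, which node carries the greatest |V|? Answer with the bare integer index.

Apply KCL at each of the 4 non-ground nodes and solve the resulting linear system.
Node n1: branches {R1, R3, R4, R6, R7, R8, R9, R10, R11, R14, R15} → V_1 = -0.06188
Node n2: branches {R1, R2, R7, R10, R11, R13, I1} → V_2 = -0.07390
Node n3: branches {R5, R12, R15, I1} → V_3 = 9.521
Node n4: branches {R3, R6, R12, R13} → V_4 = 1.542

3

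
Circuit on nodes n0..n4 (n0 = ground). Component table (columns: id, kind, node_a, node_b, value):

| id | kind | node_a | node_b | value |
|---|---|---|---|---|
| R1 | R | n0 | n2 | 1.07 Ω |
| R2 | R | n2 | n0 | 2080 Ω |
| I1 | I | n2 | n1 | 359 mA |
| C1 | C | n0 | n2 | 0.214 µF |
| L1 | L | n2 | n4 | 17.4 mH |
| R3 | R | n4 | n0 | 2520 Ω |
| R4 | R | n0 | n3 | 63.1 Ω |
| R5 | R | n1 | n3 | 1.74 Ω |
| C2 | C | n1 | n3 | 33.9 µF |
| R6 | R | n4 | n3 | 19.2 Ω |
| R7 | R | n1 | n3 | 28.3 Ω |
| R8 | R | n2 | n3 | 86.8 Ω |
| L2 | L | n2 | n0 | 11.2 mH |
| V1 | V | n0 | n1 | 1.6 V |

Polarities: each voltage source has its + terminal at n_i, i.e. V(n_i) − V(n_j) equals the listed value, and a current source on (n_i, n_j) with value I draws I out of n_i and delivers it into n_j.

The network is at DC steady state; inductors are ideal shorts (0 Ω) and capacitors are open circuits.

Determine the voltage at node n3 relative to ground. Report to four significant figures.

-1.416 V

MNA unknowns: 4 node voltages V₁..V_4 plus 3 source currents (L1, L2, V1)
R1: Y=0.9346 on G[0,2]
R2: Y=0.0004808 on G[2,0]
I1: z[2]−=0.359, z[1]+=0.359
C1: Y=0.000 on G[0,2]
L1: row V2−V4=0, i_L1 at 2,4
R3: Y=0.0003968 on G[4,0]
R4: Y=0.01585 on G[0,3]
R5: Y=0.5747 on G[1,3]
C2: Y=0.000 on G[1,3]
R6: Y=0.05208 on G[4,3]
R7: Y=0.03534 on G[1,3]
R8: Y=0.01152 on G[2,3]
L2: row V2−V0=0, i_L2 at 2,0
V1: row V0−V1=1.6, i_V1 at 0,1
solve → V1=-1.600, V2=0.000, V3=-1.416, V4=0.000
aux → i_L1=0.07373, i_L2=-0.4490, i_V1=-0.4715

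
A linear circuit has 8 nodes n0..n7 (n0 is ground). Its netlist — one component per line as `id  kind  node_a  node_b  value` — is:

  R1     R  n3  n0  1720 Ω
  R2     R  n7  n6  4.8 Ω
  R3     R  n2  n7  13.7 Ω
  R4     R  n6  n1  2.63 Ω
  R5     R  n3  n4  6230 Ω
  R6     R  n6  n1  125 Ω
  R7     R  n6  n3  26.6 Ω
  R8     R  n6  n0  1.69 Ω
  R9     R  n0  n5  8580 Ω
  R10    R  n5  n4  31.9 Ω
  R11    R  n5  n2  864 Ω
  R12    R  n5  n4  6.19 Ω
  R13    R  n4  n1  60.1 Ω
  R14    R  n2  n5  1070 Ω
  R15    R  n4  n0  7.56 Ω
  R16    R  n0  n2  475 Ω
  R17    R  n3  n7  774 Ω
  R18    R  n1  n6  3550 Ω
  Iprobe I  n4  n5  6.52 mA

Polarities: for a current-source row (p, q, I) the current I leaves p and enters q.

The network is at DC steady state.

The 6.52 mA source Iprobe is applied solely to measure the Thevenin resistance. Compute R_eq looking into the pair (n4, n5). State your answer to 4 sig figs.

R_eq = 5.128 Ω

MNA unknowns: 7 node voltages V₁..V_7
R1: Y=0.0005814 on G[3,0]
R2: Y=0.2083 on G[7,6]
R3: Y=0.07299 on G[2,7]
R4: Y=0.3802 on G[6,1]
R5: Y=0.0001605 on G[3,4]
R6: Y=0.008000 on G[6,1]
R7: Y=0.03759 on G[6,3]
R8: Y=0.5917 on G[6,0]
R9: Y=0.0001166 on G[0,5]
R10: Y=0.03135 on G[5,4]
R11: Y=0.001157 on G[5,2]
R12: Y=0.1616 on G[5,4]
R13: Y=0.01664 on G[4,1]
R14: Y=0.0009346 on G[2,5]
R15: Y=0.1323 on G[4,0]
R16: Y=0.002105 on G[0,2]
R17: Y=0.001292 on G[3,7]
R18: Y=0.0002817 on G[1,6]
Iprobe: z[4]−=0.00652, z[5]+=0.00652
solve → V1=6.956e-05, V2=0.001268, V3=9.866e-05, V4=-0.0004628, V5=0.03297, V6=9.236e-05, V7=0.0003961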